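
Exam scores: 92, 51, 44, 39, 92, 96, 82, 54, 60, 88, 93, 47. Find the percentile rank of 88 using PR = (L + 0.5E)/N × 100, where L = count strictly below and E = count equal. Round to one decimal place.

62.5

N = 12.
Strictly below 88: 7. Equal to 88: 1.
PR = (7 + 0.5·1)/12 × 100 = 62.5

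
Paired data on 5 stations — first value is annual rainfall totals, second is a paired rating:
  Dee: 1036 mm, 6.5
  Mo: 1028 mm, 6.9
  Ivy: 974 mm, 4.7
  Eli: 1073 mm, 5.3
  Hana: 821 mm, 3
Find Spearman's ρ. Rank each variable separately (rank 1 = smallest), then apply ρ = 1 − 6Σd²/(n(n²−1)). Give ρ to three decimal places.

Ranks of variable 1: 4, 3, 2, 5, 1
Ranks of variable 2: 4, 5, 2, 3, 1
d = r₁ − r₂: 0, -2, 0, 2, 0
d²: 0, 4, 0, 4, 0; Σd² = 8
ρ = 1 − 6·8/(5·24) = 1 − 48/120 = 0.600

0.600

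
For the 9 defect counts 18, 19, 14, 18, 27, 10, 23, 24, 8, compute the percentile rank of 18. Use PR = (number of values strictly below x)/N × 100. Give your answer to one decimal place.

N = 9.
Strictly below 18: 3. Equal to 18: 2.
PR = 3/9 × 100 = 33.3

33.3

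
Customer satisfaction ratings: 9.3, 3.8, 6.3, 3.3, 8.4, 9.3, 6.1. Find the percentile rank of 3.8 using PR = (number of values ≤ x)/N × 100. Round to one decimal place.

N = 7.
Strictly below 3.8: 1. Equal to 3.8: 1.
PR = 2/7 × 100 = 28.6

28.6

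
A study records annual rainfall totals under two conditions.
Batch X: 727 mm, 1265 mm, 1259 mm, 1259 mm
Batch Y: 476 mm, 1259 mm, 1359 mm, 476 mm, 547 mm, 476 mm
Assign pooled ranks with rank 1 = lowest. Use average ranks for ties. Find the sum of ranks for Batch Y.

27

Sorted (ascending): 476, 476, 476, 547, 727, 1259, 1259, 1259, 1265, 1359
The 3 values of 476 occupy positions 1–3 → average rank 2.
The 3 values of 1259 occupy positions 6–8 → average rank 7.
Batch Y values → pooled ranks: 476→2, 1259→7, 1359→10, 476→2, 547→4, 476→2
Rank sum = 2 + 7 + 10 + 2 + 4 + 2 = 27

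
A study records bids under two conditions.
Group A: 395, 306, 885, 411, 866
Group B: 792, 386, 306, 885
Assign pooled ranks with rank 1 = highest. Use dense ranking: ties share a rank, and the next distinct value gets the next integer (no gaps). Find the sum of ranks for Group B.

Sorted (descending): 885, 885, 866, 792, 411, 395, 386, 306, 306
The 2 values of 885 share dense rank 1.
The 2 values of 306 share dense rank 7.
Remaining distinct values take the next consecutive integers.
Group B values → pooled ranks: 792→3, 386→6, 306→7, 885→1
Rank sum = 3 + 6 + 7 + 1 = 17

17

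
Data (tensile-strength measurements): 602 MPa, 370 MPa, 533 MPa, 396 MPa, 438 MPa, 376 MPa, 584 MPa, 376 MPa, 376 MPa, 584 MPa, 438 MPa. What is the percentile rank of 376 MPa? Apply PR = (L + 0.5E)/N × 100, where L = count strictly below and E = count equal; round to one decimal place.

N = 11.
Strictly below 376: 1. Equal to 376: 3.
PR = (1 + 0.5·3)/11 × 100 = 22.7

22.7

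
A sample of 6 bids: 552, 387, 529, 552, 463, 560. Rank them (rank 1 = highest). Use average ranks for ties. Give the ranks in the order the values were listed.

Sorted (descending): 560, 552, 552, 529, 463, 387
The 2 values of 552 occupy positions 2–3 → average rank (2+3)/2 = 2.5.

2.5, 6, 4, 2.5, 5, 1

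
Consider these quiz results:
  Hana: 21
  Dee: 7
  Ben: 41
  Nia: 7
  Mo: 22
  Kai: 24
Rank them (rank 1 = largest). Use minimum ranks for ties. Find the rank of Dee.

5

Sorted (descending): 41, 24, 22, 21, 7, 7
The 2 values of 7 occupy positions 5–6 → each gets rank 5.
Dee has value 7 → rank 5.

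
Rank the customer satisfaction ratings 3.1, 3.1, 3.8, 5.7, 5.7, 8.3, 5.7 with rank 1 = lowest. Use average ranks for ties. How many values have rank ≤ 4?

3

Sorted (ascending): 3.1, 3.1, 3.8, 5.7, 5.7, 5.7, 8.3
The 2 values of 3.1 occupy positions 1–2 → average rank (1+2)/2 = 1.5.
The 3 values of 5.7 occupy positions 4–6 → average rank 5.
Ranks ≤ 4: {1.5, 1.5, 3} → 3 values.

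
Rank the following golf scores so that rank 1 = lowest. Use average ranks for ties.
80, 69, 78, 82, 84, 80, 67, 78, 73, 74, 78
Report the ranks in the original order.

Sorted (ascending): 67, 69, 73, 74, 78, 78, 78, 80, 80, 82, 84
The 3 values of 78 occupy positions 5–7 → average rank 6.
The 2 values of 80 occupy positions 8–9 → average rank (8+9)/2 = 8.5.

8.5, 2, 6, 10, 11, 8.5, 1, 6, 3, 4, 6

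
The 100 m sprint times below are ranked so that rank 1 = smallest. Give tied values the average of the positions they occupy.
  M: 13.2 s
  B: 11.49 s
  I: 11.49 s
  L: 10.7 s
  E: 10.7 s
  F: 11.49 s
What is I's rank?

4

Sorted (ascending): 10.7, 10.7, 11.49, 11.49, 11.49, 13.2
The 2 values of 10.7 occupy positions 1–2 → average rank (1+2)/2 = 1.5.
The 3 values of 11.49 occupy positions 3–5 → average rank 4.
I has value 11.49 s → rank 4.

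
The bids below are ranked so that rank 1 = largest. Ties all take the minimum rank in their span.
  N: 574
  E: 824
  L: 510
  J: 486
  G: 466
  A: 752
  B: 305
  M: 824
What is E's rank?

Sorted (descending): 824, 824, 752, 574, 510, 486, 466, 305
The 2 values of 824 occupy positions 1–2 → each gets rank 1.
E has value 824 → rank 1.

1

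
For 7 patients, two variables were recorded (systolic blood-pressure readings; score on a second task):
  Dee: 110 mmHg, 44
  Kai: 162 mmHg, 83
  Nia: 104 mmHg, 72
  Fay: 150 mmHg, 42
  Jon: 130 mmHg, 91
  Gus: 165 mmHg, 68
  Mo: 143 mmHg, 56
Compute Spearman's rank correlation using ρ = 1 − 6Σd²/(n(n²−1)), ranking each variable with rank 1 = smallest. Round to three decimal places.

Ranks of variable 1: 2, 6, 1, 5, 3, 7, 4
Ranks of variable 2: 2, 6, 5, 1, 7, 4, 3
d = r₁ − r₂: 0, 0, -4, 4, -4, 3, 1
d²: 0, 0, 16, 16, 16, 9, 1; Σd² = 58
ρ = 1 − 6·58/(7·48) = 1 − 348/336 = -0.036

-0.036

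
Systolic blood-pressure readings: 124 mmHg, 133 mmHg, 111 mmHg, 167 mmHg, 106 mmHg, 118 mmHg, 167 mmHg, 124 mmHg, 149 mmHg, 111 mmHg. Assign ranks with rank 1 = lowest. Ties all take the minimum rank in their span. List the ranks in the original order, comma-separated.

Sorted (ascending): 106, 111, 111, 118, 124, 124, 133, 149, 167, 167
The 2 values of 111 occupy positions 2–3 → each gets rank 2.
The 2 values of 124 occupy positions 5–6 → each gets rank 5.
The 2 values of 167 occupy positions 9–10 → each gets rank 9.

5, 7, 2, 9, 1, 4, 9, 5, 8, 2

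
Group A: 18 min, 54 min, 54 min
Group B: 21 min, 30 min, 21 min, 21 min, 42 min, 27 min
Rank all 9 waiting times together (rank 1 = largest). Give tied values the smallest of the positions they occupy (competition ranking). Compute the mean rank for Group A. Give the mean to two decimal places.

Sorted (descending): 54, 54, 42, 30, 27, 21, 21, 21, 18
The 2 values of 54 occupy positions 1–2 → each gets rank 1.
The 3 values of 21 occupy positions 6–8 → each gets rank 6.
Group A values → pooled ranks: 18→9, 54→1, 54→1
Mean rank = (9 + 1 + 1) / 3 = 3.67

3.67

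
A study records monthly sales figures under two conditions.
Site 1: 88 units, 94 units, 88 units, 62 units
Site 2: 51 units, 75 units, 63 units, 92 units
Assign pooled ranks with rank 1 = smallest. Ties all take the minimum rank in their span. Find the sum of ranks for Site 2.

15

Sorted (ascending): 51, 62, 63, 75, 88, 88, 92, 94
The 2 values of 88 occupy positions 5–6 → each gets rank 5.
Site 2 values → pooled ranks: 51→1, 75→4, 63→3, 92→7
Rank sum = 1 + 4 + 3 + 7 = 15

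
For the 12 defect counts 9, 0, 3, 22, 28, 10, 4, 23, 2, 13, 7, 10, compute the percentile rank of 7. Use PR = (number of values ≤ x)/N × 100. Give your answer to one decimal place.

41.7

N = 12.
Strictly below 7: 4. Equal to 7: 1.
PR = 5/12 × 100 = 41.7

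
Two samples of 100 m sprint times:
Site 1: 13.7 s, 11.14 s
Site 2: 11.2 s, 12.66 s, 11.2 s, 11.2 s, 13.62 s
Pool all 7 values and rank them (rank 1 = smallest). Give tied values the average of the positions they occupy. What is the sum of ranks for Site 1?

8

Sorted (ascending): 11.14, 11.2, 11.2, 11.2, 12.66, 13.62, 13.7
The 3 values of 11.2 occupy positions 2–4 → average rank 3.
Site 1 values → pooled ranks: 13.7→7, 11.14→1
Rank sum = 7 + 1 = 8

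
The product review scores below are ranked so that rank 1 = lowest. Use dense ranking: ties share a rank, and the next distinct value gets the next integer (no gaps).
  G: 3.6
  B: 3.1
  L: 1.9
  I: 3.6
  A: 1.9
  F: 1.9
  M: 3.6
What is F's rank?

1

Sorted (ascending): 1.9, 1.9, 1.9, 3.1, 3.6, 3.6, 3.6
The 3 values of 1.9 share dense rank 1.
The 3 values of 3.6 share dense rank 3.
Remaining distinct values take the next consecutive integers.
F has value 1.9 → rank 1.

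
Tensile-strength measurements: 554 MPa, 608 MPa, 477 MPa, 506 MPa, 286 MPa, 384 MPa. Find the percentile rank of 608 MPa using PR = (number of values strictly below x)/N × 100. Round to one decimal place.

83.3

N = 6.
Strictly below 608: 5. Equal to 608: 1.
PR = 5/6 × 100 = 83.3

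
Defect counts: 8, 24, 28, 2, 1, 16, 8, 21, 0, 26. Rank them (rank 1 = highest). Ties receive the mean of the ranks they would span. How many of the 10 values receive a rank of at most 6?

Sorted (descending): 28, 26, 24, 21, 16, 8, 8, 2, 1, 0
The 2 values of 8 occupy positions 6–7 → average rank (6+7)/2 = 6.5.
Ranks ≤ 6: {1, 2, 3, 4, 5} → 5 values.

5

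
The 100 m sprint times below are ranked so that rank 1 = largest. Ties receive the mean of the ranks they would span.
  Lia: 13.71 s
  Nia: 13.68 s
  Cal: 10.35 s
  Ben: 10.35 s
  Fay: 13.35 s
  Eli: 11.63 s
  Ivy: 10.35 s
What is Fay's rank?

3

Sorted (descending): 13.71, 13.68, 13.35, 11.63, 10.35, 10.35, 10.35
The 3 values of 10.35 occupy positions 5–7 → average rank 6.
Fay has value 13.35 s → rank 3.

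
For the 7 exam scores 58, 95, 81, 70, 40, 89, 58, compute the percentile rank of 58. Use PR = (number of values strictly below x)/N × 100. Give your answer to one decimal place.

14.3

N = 7.
Strictly below 58: 1. Equal to 58: 2.
PR = 1/7 × 100 = 14.3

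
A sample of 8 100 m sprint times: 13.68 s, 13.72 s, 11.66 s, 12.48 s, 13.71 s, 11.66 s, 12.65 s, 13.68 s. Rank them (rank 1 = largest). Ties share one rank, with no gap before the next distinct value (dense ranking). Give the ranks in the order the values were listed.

Sorted (descending): 13.72, 13.71, 13.68, 13.68, 12.65, 12.48, 11.66, 11.66
The 2 values of 13.68 share dense rank 3.
The 2 values of 11.66 share dense rank 6.
Remaining distinct values take the next consecutive integers.

3, 1, 6, 5, 2, 6, 4, 3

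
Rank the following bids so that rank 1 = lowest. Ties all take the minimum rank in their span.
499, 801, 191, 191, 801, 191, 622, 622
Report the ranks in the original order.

4, 7, 1, 1, 7, 1, 5, 5

Sorted (ascending): 191, 191, 191, 499, 622, 622, 801, 801
The 3 values of 191 occupy positions 1–3 → each gets rank 1.
The 2 values of 622 occupy positions 5–6 → each gets rank 5.
The 2 values of 801 occupy positions 7–8 → each gets rank 7.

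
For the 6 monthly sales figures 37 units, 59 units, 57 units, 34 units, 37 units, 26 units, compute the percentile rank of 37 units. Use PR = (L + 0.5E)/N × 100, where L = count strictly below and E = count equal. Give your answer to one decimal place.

N = 6.
Strictly below 37: 2. Equal to 37: 2.
PR = (2 + 0.5·2)/6 × 100 = 50.0

50.0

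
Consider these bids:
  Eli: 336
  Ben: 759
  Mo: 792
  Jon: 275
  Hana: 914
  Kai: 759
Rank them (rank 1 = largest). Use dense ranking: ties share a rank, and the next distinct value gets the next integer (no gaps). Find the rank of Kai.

3

Sorted (descending): 914, 792, 759, 759, 336, 275
The 2 values of 759 share dense rank 3.
Remaining distinct values take the next consecutive integers.
Kai has value 759 → rank 3.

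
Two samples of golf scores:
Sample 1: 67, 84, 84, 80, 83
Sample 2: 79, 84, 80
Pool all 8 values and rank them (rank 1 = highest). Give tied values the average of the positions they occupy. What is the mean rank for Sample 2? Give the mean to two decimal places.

Sorted (descending): 84, 84, 84, 83, 80, 80, 79, 67
The 3 values of 84 occupy positions 1–3 → average rank 2.
The 2 values of 80 occupy positions 5–6 → average rank (5+6)/2 = 5.5.
Sample 2 values → pooled ranks: 79→7, 84→2, 80→5.5
Mean rank = (7 + 2 + 5.5) / 3 = 4.83

4.83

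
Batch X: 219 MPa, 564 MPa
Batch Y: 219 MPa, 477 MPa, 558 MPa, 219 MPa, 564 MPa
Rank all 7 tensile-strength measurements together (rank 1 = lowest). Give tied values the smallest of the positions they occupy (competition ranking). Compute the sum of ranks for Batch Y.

17

Sorted (ascending): 219, 219, 219, 477, 558, 564, 564
The 3 values of 219 occupy positions 1–3 → each gets rank 1.
The 2 values of 564 occupy positions 6–7 → each gets rank 6.
Batch Y values → pooled ranks: 219→1, 477→4, 558→5, 219→1, 564→6
Rank sum = 1 + 4 + 5 + 1 + 6 = 17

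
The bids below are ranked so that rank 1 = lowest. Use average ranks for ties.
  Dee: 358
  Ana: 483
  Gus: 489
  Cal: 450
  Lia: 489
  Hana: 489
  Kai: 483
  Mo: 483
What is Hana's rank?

7

Sorted (ascending): 358, 450, 483, 483, 483, 489, 489, 489
The 3 values of 483 occupy positions 3–5 → average rank 4.
The 3 values of 489 occupy positions 6–8 → average rank 7.
Hana has value 489 → rank 7.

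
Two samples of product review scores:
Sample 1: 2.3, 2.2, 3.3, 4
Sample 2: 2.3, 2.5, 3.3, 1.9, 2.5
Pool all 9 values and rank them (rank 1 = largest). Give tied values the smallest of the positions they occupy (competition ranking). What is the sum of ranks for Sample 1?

17

Sorted (descending): 4, 3.3, 3.3, 2.5, 2.5, 2.3, 2.3, 2.2, 1.9
The 2 values of 3.3 occupy positions 2–3 → each gets rank 2.
The 2 values of 2.5 occupy positions 4–5 → each gets rank 4.
The 2 values of 2.3 occupy positions 6–7 → each gets rank 6.
Sample 1 values → pooled ranks: 2.3→6, 2.2→8, 3.3→2, 4→1
Rank sum = 6 + 8 + 2 + 1 = 17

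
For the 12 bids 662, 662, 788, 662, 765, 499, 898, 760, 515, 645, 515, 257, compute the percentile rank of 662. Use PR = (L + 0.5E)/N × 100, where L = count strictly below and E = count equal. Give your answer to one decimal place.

N = 12.
Strictly below 662: 5. Equal to 662: 3.
PR = (5 + 0.5·3)/12 × 100 = 54.2

54.2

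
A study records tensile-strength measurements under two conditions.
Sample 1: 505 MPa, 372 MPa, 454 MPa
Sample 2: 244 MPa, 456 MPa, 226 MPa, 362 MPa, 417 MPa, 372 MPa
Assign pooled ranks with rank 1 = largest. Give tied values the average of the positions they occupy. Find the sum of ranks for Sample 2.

Sorted (descending): 505, 456, 454, 417, 372, 372, 362, 244, 226
The 2 values of 372 occupy positions 5–6 → average rank (5+6)/2 = 5.5.
Sample 2 values → pooled ranks: 244→8, 456→2, 226→9, 362→7, 417→4, 372→5.5
Rank sum = 8 + 2 + 9 + 7 + 4 + 5.5 = 35.5

35.5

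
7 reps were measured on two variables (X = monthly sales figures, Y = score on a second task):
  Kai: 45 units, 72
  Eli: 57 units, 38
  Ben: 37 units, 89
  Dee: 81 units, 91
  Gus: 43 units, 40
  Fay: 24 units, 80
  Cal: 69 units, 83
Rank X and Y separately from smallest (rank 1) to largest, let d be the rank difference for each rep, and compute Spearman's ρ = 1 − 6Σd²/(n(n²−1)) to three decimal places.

0.214

Ranks of variable 1: 4, 5, 2, 7, 3, 1, 6
Ranks of variable 2: 3, 1, 6, 7, 2, 4, 5
d = r₁ − r₂: 1, 4, -4, 0, 1, -3, 1
d²: 1, 16, 16, 0, 1, 9, 1; Σd² = 44
ρ = 1 − 6·44/(7·48) = 1 − 264/336 = 0.214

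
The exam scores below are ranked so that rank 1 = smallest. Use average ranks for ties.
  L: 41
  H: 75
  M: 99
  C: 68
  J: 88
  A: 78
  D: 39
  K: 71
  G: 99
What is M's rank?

Sorted (ascending): 39, 41, 68, 71, 75, 78, 88, 99, 99
The 2 values of 99 occupy positions 8–9 → average rank (8+9)/2 = 8.5.
M has value 99 → rank 8.5.

8.5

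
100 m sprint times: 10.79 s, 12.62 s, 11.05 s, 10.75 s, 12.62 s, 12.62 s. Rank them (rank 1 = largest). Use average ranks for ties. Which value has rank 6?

Sorted (descending): 12.62, 12.62, 12.62, 11.05, 10.79, 10.75
The 3 values of 12.62 occupy positions 1–3 → average rank 2.
Rank 6 → value 10.75.

10.75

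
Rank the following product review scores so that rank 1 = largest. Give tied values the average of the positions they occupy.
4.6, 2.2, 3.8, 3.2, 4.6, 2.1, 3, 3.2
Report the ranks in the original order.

Sorted (descending): 4.6, 4.6, 3.8, 3.2, 3.2, 3, 2.2, 2.1
The 2 values of 4.6 occupy positions 1–2 → average rank (1+2)/2 = 1.5.
The 2 values of 3.2 occupy positions 4–5 → average rank (4+5)/2 = 4.5.

1.5, 7, 3, 4.5, 1.5, 8, 6, 4.5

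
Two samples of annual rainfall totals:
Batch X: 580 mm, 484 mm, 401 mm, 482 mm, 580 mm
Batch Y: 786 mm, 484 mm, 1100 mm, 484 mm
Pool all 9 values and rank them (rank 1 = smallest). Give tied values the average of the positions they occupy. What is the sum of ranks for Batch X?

20

Sorted (ascending): 401, 482, 484, 484, 484, 580, 580, 786, 1100
The 3 values of 484 occupy positions 3–5 → average rank 4.
The 2 values of 580 occupy positions 6–7 → average rank (6+7)/2 = 6.5.
Batch X values → pooled ranks: 580→6.5, 484→4, 401→1, 482→2, 580→6.5
Rank sum = 6.5 + 4 + 1 + 2 + 6.5 = 20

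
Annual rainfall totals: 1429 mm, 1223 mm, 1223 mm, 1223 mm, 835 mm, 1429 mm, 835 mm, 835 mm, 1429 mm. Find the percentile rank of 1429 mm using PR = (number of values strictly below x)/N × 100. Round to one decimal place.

N = 9.
Strictly below 1429: 6. Equal to 1429: 3.
PR = 6/9 × 100 = 66.7

66.7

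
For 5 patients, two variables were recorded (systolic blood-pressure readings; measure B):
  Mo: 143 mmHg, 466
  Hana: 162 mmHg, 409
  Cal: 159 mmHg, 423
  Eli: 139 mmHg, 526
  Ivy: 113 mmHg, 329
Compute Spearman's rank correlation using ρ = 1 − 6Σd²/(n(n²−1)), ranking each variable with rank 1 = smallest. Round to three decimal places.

0.000

Ranks of variable 1: 3, 5, 4, 2, 1
Ranks of variable 2: 4, 2, 3, 5, 1
d = r₁ − r₂: -1, 3, 1, -3, 0
d²: 1, 9, 1, 9, 0; Σd² = 20
ρ = 1 − 6·20/(5·24) = 1 − 120/120 = 0.000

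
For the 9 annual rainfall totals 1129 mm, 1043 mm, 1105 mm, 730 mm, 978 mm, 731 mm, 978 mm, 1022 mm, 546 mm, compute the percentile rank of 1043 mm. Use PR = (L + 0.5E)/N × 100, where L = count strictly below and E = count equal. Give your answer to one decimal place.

72.2

N = 9.
Strictly below 1043: 6. Equal to 1043: 1.
PR = (6 + 0.5·1)/9 × 100 = 72.2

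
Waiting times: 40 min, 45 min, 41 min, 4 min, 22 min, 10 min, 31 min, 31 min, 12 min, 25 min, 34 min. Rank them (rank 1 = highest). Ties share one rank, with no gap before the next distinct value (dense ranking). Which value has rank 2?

Sorted (descending): 45, 41, 40, 34, 31, 31, 25, 22, 12, 10, 4
The 2 values of 31 share dense rank 5.
Remaining distinct values take the next consecutive integers.
Rank 2 → value 41.

41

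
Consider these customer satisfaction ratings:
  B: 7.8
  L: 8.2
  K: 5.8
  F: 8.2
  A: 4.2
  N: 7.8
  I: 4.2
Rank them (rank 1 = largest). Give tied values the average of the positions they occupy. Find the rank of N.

Sorted (descending): 8.2, 8.2, 7.8, 7.8, 5.8, 4.2, 4.2
The 2 values of 8.2 occupy positions 1–2 → average rank (1+2)/2 = 1.5.
The 2 values of 7.8 occupy positions 3–4 → average rank (3+4)/2 = 3.5.
The 2 values of 4.2 occupy positions 6–7 → average rank (6+7)/2 = 6.5.
N has value 7.8 → rank 3.5.

3.5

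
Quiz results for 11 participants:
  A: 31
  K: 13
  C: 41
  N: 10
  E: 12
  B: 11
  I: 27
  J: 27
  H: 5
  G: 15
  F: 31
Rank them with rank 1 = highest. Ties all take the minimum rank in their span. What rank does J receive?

Sorted (descending): 41, 31, 31, 27, 27, 15, 13, 12, 11, 10, 5
The 2 values of 31 occupy positions 2–3 → each gets rank 2.
The 2 values of 27 occupy positions 4–5 → each gets rank 4.
J has value 27 → rank 4.

4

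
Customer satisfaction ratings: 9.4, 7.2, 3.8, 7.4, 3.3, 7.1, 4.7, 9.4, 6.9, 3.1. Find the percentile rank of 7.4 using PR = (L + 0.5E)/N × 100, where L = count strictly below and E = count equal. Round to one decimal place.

75.0

N = 10.
Strictly below 7.4: 7. Equal to 7.4: 1.
PR = (7 + 0.5·1)/10 × 100 = 75.0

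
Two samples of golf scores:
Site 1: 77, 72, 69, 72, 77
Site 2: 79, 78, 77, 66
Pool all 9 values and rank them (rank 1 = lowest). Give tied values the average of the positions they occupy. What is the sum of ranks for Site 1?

21

Sorted (ascending): 66, 69, 72, 72, 77, 77, 77, 78, 79
The 2 values of 72 occupy positions 3–4 → average rank (3+4)/2 = 3.5.
The 3 values of 77 occupy positions 5–7 → average rank 6.
Site 1 values → pooled ranks: 77→6, 72→3.5, 69→2, 72→3.5, 77→6
Rank sum = 6 + 3.5 + 2 + 3.5 + 6 = 21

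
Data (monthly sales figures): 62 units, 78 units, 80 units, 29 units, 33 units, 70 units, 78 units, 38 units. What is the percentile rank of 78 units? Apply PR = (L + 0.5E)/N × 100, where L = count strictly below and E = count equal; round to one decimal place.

N = 8.
Strictly below 78: 5. Equal to 78: 2.
PR = (5 + 0.5·2)/8 × 100 = 75.0

75.0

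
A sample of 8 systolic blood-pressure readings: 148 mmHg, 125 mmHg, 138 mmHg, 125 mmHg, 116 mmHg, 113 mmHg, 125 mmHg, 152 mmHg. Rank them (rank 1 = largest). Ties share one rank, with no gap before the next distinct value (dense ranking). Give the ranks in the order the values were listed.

2, 4, 3, 4, 5, 6, 4, 1

Sorted (descending): 152, 148, 138, 125, 125, 125, 116, 113
The 3 values of 125 share dense rank 4.
Remaining distinct values take the next consecutive integers.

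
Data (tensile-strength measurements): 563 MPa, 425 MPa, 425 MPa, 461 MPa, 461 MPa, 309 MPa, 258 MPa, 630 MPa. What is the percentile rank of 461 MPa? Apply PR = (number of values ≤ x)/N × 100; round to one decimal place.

75.0

N = 8.
Strictly below 461: 4. Equal to 461: 2.
PR = 6/8 × 100 = 75.0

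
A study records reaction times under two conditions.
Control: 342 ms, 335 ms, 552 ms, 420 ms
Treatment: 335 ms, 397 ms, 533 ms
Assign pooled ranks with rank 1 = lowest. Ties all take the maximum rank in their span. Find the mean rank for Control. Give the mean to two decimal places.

Sorted (ascending): 335, 335, 342, 397, 420, 533, 552
The 2 values of 335 occupy positions 1–2 → each gets rank 2.
Control values → pooled ranks: 342→3, 335→2, 552→7, 420→5
Mean rank = (3 + 2 + 7 + 5) / 4 = 4.25

4.25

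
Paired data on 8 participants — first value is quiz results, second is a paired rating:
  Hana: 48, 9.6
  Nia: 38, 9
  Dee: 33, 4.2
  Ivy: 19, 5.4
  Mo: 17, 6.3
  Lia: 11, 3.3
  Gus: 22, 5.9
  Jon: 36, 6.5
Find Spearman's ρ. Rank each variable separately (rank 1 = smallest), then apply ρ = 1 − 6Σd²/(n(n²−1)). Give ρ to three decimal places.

0.786

Ranks of variable 1: 8, 7, 5, 3, 2, 1, 4, 6
Ranks of variable 2: 8, 7, 2, 3, 5, 1, 4, 6
d = r₁ − r₂: 0, 0, 3, 0, -3, 0, 0, 0
d²: 0, 0, 9, 0, 9, 0, 0, 0; Σd² = 18
ρ = 1 − 6·18/(8·63) = 1 − 108/504 = 0.786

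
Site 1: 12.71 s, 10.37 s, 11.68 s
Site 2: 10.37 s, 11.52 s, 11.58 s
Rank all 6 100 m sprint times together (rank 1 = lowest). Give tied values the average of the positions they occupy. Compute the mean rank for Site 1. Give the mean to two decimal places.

Sorted (ascending): 10.37, 10.37, 11.52, 11.58, 11.68, 12.71
The 2 values of 10.37 occupy positions 1–2 → average rank (1+2)/2 = 1.5.
Site 1 values → pooled ranks: 12.71→6, 10.37→1.5, 11.68→5
Mean rank = (6 + 1.5 + 5) / 3 = 4.17

4.17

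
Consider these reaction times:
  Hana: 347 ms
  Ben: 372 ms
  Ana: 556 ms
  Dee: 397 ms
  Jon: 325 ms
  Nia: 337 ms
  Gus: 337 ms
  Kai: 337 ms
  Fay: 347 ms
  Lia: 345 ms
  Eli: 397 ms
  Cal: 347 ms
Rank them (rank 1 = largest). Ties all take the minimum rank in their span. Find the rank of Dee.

Sorted (descending): 556, 397, 397, 372, 347, 347, 347, 345, 337, 337, 337, 325
The 2 values of 397 occupy positions 2–3 → each gets rank 2.
The 3 values of 347 occupy positions 5–7 → each gets rank 5.
The 3 values of 337 occupy positions 9–11 → each gets rank 9.
Dee has value 397 ms → rank 2.

2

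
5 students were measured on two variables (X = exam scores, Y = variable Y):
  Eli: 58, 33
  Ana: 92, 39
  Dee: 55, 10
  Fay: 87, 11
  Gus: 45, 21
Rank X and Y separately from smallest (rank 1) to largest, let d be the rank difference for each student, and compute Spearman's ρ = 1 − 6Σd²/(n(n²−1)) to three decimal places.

0.500

Ranks of variable 1: 3, 5, 2, 4, 1
Ranks of variable 2: 4, 5, 1, 2, 3
d = r₁ − r₂: -1, 0, 1, 2, -2
d²: 1, 0, 1, 4, 4; Σd² = 10
ρ = 1 − 6·10/(5·24) = 1 − 60/120 = 0.500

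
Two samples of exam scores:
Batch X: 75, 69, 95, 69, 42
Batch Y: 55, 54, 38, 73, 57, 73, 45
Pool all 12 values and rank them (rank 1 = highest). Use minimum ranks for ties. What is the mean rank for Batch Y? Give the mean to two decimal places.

7.43

Sorted (descending): 95, 75, 73, 73, 69, 69, 57, 55, 54, 45, 42, 38
The 2 values of 73 occupy positions 3–4 → each gets rank 3.
The 2 values of 69 occupy positions 5–6 → each gets rank 5.
Batch Y values → pooled ranks: 55→8, 54→9, 38→12, 73→3, 57→7, 73→3, 45→10
Mean rank = (8 + 9 + 12 + 3 + 7 + 3 + 10) / 7 = 7.43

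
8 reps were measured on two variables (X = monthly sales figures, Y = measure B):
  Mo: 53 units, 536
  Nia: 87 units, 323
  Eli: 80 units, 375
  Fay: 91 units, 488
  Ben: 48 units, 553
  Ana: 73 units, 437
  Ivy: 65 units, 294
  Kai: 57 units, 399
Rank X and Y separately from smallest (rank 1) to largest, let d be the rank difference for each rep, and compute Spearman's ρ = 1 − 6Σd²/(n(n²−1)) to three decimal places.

-0.452

Ranks of variable 1: 2, 7, 6, 8, 1, 5, 4, 3
Ranks of variable 2: 7, 2, 3, 6, 8, 5, 1, 4
d = r₁ − r₂: -5, 5, 3, 2, -7, 0, 3, -1
d²: 25, 25, 9, 4, 49, 0, 9, 1; Σd² = 122
ρ = 1 − 6·122/(8·63) = 1 − 732/504 = -0.452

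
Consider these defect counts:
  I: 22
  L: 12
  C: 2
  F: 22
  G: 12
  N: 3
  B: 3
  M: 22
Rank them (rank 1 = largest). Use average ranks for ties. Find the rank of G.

Sorted (descending): 22, 22, 22, 12, 12, 3, 3, 2
The 3 values of 22 occupy positions 1–3 → average rank 2.
The 2 values of 12 occupy positions 4–5 → average rank (4+5)/2 = 4.5.
The 2 values of 3 occupy positions 6–7 → average rank (6+7)/2 = 6.5.
G has value 12 → rank 4.5.

4.5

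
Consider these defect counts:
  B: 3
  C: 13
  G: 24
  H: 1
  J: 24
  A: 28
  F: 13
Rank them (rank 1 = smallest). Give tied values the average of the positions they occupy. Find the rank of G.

5.5

Sorted (ascending): 1, 3, 13, 13, 24, 24, 28
The 2 values of 13 occupy positions 3–4 → average rank (3+4)/2 = 3.5.
The 2 values of 24 occupy positions 5–6 → average rank (5+6)/2 = 5.5.
G has value 24 → rank 5.5.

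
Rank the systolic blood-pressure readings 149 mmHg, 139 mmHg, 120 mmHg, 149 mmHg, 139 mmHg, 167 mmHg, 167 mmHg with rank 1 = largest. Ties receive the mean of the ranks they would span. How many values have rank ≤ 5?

4

Sorted (descending): 167, 167, 149, 149, 139, 139, 120
The 2 values of 167 occupy positions 1–2 → average rank (1+2)/2 = 1.5.
The 2 values of 149 occupy positions 3–4 → average rank (3+4)/2 = 3.5.
The 2 values of 139 occupy positions 5–6 → average rank (5+6)/2 = 5.5.
Ranks ≤ 5: {1.5, 1.5, 3.5, 3.5} → 4 values.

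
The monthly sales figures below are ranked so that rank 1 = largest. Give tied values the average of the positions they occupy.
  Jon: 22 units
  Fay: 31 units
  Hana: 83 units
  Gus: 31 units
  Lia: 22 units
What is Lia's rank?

4.5

Sorted (descending): 83, 31, 31, 22, 22
The 2 values of 31 occupy positions 2–3 → average rank (2+3)/2 = 2.5.
The 2 values of 22 occupy positions 4–5 → average rank (4+5)/2 = 4.5.
Lia has value 22 units → rank 4.5.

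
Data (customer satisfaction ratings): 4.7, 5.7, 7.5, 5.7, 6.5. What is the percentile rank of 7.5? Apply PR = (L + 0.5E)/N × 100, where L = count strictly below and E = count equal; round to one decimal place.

90.0

N = 5.
Strictly below 7.5: 4. Equal to 7.5: 1.
PR = (4 + 0.5·1)/5 × 100 = 90.0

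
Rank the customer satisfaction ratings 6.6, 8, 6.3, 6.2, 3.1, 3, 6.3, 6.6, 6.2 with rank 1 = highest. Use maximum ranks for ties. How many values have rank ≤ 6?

Sorted (descending): 8, 6.6, 6.6, 6.3, 6.3, 6.2, 6.2, 3.1, 3
The 2 values of 6.6 occupy positions 2–3 → each gets rank 3.
The 2 values of 6.3 occupy positions 4–5 → each gets rank 5.
The 2 values of 6.2 occupy positions 6–7 → each gets rank 7.
Ranks ≤ 6: {1, 3, 3, 5, 5} → 5 values.

5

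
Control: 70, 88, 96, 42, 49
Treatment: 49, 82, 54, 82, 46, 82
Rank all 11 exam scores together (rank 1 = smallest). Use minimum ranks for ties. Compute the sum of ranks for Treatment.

31

Sorted (ascending): 42, 46, 49, 49, 54, 70, 82, 82, 82, 88, 96
The 2 values of 49 occupy positions 3–4 → each gets rank 3.
The 3 values of 82 occupy positions 7–9 → each gets rank 7.
Treatment values → pooled ranks: 49→3, 82→7, 54→5, 82→7, 46→2, 82→7
Rank sum = 3 + 7 + 5 + 7 + 2 + 7 = 31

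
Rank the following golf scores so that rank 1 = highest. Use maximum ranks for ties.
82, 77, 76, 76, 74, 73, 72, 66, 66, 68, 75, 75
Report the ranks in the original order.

Sorted (descending): 82, 77, 76, 76, 75, 75, 74, 73, 72, 68, 66, 66
The 2 values of 76 occupy positions 3–4 → each gets rank 4.
The 2 values of 75 occupy positions 5–6 → each gets rank 6.
The 2 values of 66 occupy positions 11–12 → each gets rank 12.

1, 2, 4, 4, 7, 8, 9, 12, 12, 10, 6, 6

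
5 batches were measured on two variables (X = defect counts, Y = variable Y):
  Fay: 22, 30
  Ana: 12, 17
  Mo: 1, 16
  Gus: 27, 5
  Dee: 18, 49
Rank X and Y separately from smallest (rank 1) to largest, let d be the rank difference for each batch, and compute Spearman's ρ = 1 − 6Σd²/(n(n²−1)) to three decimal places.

Ranks of variable 1: 4, 2, 1, 5, 3
Ranks of variable 2: 4, 3, 2, 1, 5
d = r₁ − r₂: 0, -1, -1, 4, -2
d²: 0, 1, 1, 16, 4; Σd² = 22
ρ = 1 − 6·22/(5·24) = 1 − 132/120 = -0.100

-0.100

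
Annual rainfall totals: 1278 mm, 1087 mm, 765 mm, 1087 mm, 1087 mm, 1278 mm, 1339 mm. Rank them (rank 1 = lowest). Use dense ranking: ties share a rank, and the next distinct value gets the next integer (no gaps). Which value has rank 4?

Sorted (ascending): 765, 1087, 1087, 1087, 1278, 1278, 1339
The 3 values of 1087 share dense rank 2.
The 2 values of 1278 share dense rank 3.
Remaining distinct values take the next consecutive integers.
Rank 4 → value 1339.

1339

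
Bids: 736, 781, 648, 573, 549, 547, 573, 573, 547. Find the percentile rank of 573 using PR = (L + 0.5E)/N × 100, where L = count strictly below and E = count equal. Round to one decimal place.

N = 9.
Strictly below 573: 3. Equal to 573: 3.
PR = (3 + 0.5·3)/9 × 100 = 50.0

50.0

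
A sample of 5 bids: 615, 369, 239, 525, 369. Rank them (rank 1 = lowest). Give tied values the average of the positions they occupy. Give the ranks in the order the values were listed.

Sorted (ascending): 239, 369, 369, 525, 615
The 2 values of 369 occupy positions 2–3 → average rank (2+3)/2 = 2.5.

5, 2.5, 1, 4, 2.5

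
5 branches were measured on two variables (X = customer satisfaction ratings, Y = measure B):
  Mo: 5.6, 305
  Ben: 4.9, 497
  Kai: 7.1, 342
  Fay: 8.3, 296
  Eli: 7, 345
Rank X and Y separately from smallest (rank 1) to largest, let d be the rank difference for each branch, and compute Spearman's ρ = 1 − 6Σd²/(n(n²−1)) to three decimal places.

Ranks of variable 1: 2, 1, 4, 5, 3
Ranks of variable 2: 2, 5, 3, 1, 4
d = r₁ − r₂: 0, -4, 1, 4, -1
d²: 0, 16, 1, 16, 1; Σd² = 34
ρ = 1 − 6·34/(5·24) = 1 − 204/120 = -0.700

-0.700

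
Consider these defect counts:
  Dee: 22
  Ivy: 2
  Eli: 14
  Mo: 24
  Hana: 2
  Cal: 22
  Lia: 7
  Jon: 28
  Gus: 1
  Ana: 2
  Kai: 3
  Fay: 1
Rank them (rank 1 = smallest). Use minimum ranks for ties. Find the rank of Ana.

3

Sorted (ascending): 1, 1, 2, 2, 2, 3, 7, 14, 22, 22, 24, 28
The 2 values of 1 occupy positions 1–2 → each gets rank 1.
The 3 values of 2 occupy positions 3–5 → each gets rank 3.
The 2 values of 22 occupy positions 9–10 → each gets rank 9.
Ana has value 2 → rank 3.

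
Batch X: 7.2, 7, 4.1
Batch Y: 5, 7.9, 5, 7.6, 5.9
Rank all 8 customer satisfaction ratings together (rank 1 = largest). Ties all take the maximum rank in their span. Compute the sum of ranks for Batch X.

Sorted (descending): 7.9, 7.6, 7.2, 7, 5.9, 5, 5, 4.1
The 2 values of 5 occupy positions 6–7 → each gets rank 7.
Batch X values → pooled ranks: 7.2→3, 7→4, 4.1→8
Rank sum = 3 + 4 + 8 = 15

15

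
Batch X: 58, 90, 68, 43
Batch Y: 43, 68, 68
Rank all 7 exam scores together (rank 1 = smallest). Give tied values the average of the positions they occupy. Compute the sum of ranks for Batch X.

Sorted (ascending): 43, 43, 58, 68, 68, 68, 90
The 2 values of 43 occupy positions 1–2 → average rank (1+2)/2 = 1.5.
The 3 values of 68 occupy positions 4–6 → average rank 5.
Batch X values → pooled ranks: 58→3, 90→7, 68→5, 43→1.5
Rank sum = 3 + 7 + 5 + 1.5 = 16.5

16.5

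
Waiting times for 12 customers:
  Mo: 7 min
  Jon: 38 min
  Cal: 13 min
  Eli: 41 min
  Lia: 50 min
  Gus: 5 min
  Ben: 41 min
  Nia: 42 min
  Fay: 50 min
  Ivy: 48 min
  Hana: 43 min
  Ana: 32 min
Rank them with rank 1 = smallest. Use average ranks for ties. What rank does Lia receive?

11.5

Sorted (ascending): 5, 7, 13, 32, 38, 41, 41, 42, 43, 48, 50, 50
The 2 values of 41 occupy positions 6–7 → average rank (6+7)/2 = 6.5.
The 2 values of 50 occupy positions 11–12 → average rank (11+12)/2 = 11.5.
Lia has value 50 min → rank 11.5.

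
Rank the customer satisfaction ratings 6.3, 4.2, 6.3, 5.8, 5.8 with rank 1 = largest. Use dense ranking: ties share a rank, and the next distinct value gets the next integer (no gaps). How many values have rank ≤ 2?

Sorted (descending): 6.3, 6.3, 5.8, 5.8, 4.2
The 2 values of 6.3 share dense rank 1.
The 2 values of 5.8 share dense rank 2.
Remaining distinct values take the next consecutive integers.
Ranks ≤ 2: {1, 1, 2, 2} → 4 values.

4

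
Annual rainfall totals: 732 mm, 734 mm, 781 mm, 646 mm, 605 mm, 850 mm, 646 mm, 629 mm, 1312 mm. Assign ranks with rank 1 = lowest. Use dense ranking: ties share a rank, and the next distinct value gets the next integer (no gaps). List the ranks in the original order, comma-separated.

Sorted (ascending): 605, 629, 646, 646, 732, 734, 781, 850, 1312
The 2 values of 646 share dense rank 3.
Remaining distinct values take the next consecutive integers.

4, 5, 6, 3, 1, 7, 3, 2, 8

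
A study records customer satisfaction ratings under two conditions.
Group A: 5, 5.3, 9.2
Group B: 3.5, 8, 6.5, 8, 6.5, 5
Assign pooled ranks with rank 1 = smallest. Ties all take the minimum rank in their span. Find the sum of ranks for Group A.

15

Sorted (ascending): 3.5, 5, 5, 5.3, 6.5, 6.5, 8, 8, 9.2
The 2 values of 5 occupy positions 2–3 → each gets rank 2.
The 2 values of 6.5 occupy positions 5–6 → each gets rank 5.
The 2 values of 8 occupy positions 7–8 → each gets rank 7.
Group A values → pooled ranks: 5→2, 5.3→4, 9.2→9
Rank sum = 2 + 4 + 9 = 15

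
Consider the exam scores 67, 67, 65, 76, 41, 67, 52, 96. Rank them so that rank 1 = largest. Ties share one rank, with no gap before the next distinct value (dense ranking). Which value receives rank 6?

Sorted (descending): 96, 76, 67, 67, 67, 65, 52, 41
The 3 values of 67 share dense rank 3.
Remaining distinct values take the next consecutive integers.
Rank 6 → value 41.

41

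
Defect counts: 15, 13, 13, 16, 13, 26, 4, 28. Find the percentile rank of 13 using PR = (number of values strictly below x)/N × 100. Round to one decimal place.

12.5

N = 8.
Strictly below 13: 1. Equal to 13: 3.
PR = 1/8 × 100 = 12.5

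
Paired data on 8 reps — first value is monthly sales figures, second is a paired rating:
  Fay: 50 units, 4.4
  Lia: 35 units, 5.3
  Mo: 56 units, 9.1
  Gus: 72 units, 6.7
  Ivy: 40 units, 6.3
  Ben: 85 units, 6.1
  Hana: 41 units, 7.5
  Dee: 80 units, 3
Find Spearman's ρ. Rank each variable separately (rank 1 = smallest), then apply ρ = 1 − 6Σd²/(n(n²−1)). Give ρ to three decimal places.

Ranks of variable 1: 4, 1, 5, 6, 2, 8, 3, 7
Ranks of variable 2: 2, 3, 8, 6, 5, 4, 7, 1
d = r₁ − r₂: 2, -2, -3, 0, -3, 4, -4, 6
d²: 4, 4, 9, 0, 9, 16, 16, 36; Σd² = 94
ρ = 1 − 6·94/(8·63) = 1 − 564/504 = -0.119

-0.119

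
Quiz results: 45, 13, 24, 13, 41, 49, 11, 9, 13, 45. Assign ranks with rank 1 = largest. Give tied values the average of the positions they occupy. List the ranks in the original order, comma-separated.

2.5, 7, 5, 7, 4, 1, 9, 10, 7, 2.5

Sorted (descending): 49, 45, 45, 41, 24, 13, 13, 13, 11, 9
The 2 values of 45 occupy positions 2–3 → average rank (2+3)/2 = 2.5.
The 3 values of 13 occupy positions 6–8 → average rank 7.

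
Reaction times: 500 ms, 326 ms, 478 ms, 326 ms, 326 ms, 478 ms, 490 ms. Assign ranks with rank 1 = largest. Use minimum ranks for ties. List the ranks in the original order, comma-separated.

Sorted (descending): 500, 490, 478, 478, 326, 326, 326
The 2 values of 478 occupy positions 3–4 → each gets rank 3.
The 3 values of 326 occupy positions 5–7 → each gets rank 5.

1, 5, 3, 5, 5, 3, 2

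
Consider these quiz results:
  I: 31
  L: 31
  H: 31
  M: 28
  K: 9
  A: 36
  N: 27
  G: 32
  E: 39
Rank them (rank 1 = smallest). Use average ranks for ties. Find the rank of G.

Sorted (ascending): 9, 27, 28, 31, 31, 31, 32, 36, 39
The 3 values of 31 occupy positions 4–6 → average rank 5.
G has value 32 → rank 7.

7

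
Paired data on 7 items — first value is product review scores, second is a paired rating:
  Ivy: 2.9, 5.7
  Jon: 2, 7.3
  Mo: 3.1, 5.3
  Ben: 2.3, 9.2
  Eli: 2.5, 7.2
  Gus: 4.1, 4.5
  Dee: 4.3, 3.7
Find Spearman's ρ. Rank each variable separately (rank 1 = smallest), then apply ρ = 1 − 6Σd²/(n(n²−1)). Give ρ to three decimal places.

Ranks of variable 1: 4, 1, 5, 2, 3, 6, 7
Ranks of variable 2: 4, 6, 3, 7, 5, 2, 1
d = r₁ − r₂: 0, -5, 2, -5, -2, 4, 6
d²: 0, 25, 4, 25, 4, 16, 36; Σd² = 110
ρ = 1 − 6·110/(7·48) = 1 − 660/336 = -0.964

-0.964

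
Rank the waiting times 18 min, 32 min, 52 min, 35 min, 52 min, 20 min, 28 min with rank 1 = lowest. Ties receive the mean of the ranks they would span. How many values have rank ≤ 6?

5

Sorted (ascending): 18, 20, 28, 32, 35, 52, 52
The 2 values of 52 occupy positions 6–7 → average rank (6+7)/2 = 6.5.
Ranks ≤ 6: {1, 2, 3, 4, 5} → 5 values.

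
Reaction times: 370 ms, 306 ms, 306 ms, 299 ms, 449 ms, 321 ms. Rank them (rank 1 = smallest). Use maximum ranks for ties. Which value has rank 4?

Sorted (ascending): 299, 306, 306, 321, 370, 449
The 2 values of 306 occupy positions 2–3 → each gets rank 3.
Rank 4 → value 321.

321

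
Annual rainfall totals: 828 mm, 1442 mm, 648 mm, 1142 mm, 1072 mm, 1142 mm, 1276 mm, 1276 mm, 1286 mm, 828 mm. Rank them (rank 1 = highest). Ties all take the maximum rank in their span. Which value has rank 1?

Sorted (descending): 1442, 1286, 1276, 1276, 1142, 1142, 1072, 828, 828, 648
The 2 values of 1276 occupy positions 3–4 → each gets rank 4.
The 2 values of 1142 occupy positions 5–6 → each gets rank 6.
The 2 values of 828 occupy positions 8–9 → each gets rank 9.
Rank 1 → value 1442.

1442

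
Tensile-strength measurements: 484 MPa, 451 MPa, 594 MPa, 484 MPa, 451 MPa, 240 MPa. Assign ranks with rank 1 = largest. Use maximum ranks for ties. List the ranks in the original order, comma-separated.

Sorted (descending): 594, 484, 484, 451, 451, 240
The 2 values of 484 occupy positions 2–3 → each gets rank 3.
The 2 values of 451 occupy positions 4–5 → each gets rank 5.

3, 5, 1, 3, 5, 6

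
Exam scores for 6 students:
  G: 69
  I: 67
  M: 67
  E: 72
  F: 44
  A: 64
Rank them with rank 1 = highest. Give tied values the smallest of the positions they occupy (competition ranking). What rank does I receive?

3

Sorted (descending): 72, 69, 67, 67, 64, 44
The 2 values of 67 occupy positions 3–4 → each gets rank 3.
I has value 67 → rank 3.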